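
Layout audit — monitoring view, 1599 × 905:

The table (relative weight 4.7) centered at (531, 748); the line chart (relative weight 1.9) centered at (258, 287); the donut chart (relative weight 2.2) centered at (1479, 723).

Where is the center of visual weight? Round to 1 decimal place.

(709.1, 642.2)

Σw = 4.7 + 1.9 + 2.2 = 8.8.
x: (4.7·531 + 1.9·258 + 2.2·1479) / 8.8 = 6239.7 / 8.8 ≈ 709.06
y: (4.7·748 + 1.9·287 + 2.2·723) / 8.8 = 5651.5 / 8.8 ≈ 642.22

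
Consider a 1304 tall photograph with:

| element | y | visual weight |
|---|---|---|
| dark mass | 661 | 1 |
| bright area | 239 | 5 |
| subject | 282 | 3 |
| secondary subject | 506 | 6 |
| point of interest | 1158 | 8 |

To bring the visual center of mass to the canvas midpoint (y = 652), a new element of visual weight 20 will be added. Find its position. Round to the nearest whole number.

y ≈ 652

With the new element, Σw becomes 1 + 5 + 3 + 6 + 8 + 20 = 43.
Along y: (15002 + 20·y) / 43 = 652 (existing moment 1·661 + 5·239 + 3·282 + 6·506 + 8·1158 = 15002) ⇒ y = (28036 − 15002) / 20 ≈ 651.70.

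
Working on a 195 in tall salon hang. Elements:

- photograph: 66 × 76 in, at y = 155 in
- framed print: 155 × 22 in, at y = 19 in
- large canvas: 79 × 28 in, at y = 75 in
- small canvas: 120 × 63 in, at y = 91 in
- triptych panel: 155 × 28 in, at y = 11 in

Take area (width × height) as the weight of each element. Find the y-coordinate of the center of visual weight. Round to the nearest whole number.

Taking area as weight: photograph 66·76 = 5016, framed print 155·22 = 3410, large canvas 79·28 = 2212, small canvas 120·63 = 7560, triptych panel 155·28 = 4340. Sum 22538.
y-moment: 5016·155 + 3410·19 + 2212·75 + 7560·91 + 4340·11 = 1743870; centroid 1743870/22538 ≈ 77.37.

y ≈ 77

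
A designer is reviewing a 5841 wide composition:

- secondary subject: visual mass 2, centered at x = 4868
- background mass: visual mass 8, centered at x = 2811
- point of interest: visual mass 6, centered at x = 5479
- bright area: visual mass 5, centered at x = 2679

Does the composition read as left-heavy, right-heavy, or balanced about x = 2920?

right-heavy

Σw = 2 + 8 + 6 + 5 = 21.
x-moment: 2·4868 + 8·2811 + 6·5479 + 5·2679 = 78493; centroid 78493/21 ≈ 3737.76.
Since 3737.8 is right of 2920, the composition reads right-heavy.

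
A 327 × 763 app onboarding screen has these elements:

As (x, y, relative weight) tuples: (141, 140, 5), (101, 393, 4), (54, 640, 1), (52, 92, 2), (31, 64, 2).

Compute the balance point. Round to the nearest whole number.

(95, 230)

Total weight = 5 + 4 + 1 + 2 + 2 = 14.
x-moment: 5·141 + 4·101 + 1·54 + 2·52 + 2·31 = 1329; centroid 1329/14 ≈ 94.93.
y-moment: 5·140 + 4·393 + 1·640 + 2·92 + 2·64 = 3224; centroid 3224/14 ≈ 230.29.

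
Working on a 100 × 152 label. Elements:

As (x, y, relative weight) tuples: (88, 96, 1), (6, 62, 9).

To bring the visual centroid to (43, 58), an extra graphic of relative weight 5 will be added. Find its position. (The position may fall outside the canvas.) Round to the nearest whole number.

With the extra graphic, Σw becomes 1 + 9 + 5 = 15.
x: need Σw·x = 15·43 = 645. Existing = 1·88 + 9·6 = 142. Remainder 503 / 5 ≈ 100.60.
y: need Σw·y = 15·58 = 870. Existing = 1·96 + 9·62 = 654. Remainder 216 / 5 ≈ 43.20.

(101, 43)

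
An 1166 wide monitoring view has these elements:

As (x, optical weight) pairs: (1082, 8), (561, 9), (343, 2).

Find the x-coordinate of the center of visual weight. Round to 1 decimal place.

x ≈ 757.4

Weights sum to 8 + 9 + 2 = 19.
x: (8·1082 + 9·561 + 2·343) / 19 = 14391 / 19 ≈ 757.42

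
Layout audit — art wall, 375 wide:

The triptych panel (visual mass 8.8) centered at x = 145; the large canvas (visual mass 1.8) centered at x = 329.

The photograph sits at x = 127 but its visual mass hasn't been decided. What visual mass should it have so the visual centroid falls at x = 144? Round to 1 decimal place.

w ≈ 20.1

Existing Σw = 10.6 (8.8 + 1.8); existing moment 8.8·145 + 1.8·329 = 1868.2.
Balance at x = 144 requires (1868.2 + w·127) / (10.6 + w) = 144.
So w = (144·10.6 − 1868.2)/(127 − 144) = -341.8/-17 ≈ 20.11.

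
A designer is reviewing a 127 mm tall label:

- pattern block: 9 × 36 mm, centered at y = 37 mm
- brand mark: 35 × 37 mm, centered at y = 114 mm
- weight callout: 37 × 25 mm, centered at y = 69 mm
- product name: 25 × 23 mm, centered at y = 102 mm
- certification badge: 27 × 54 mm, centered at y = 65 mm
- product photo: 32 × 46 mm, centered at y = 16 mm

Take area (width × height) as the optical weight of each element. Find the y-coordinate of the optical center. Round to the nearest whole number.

y ≈ 66

Areas: pattern block 9·36 = 324, brand mark 35·37 = 1295, weight callout 37·25 = 925, product name 25·23 = 575, certification badge 27·54 = 1458, product photo 32·46 = 1472. Total weight = 6049.
y: (324·37 + 1295·114 + 925·69 + 575·102 + 1458·65 + 1472·16) / 6049 = 400415 / 6049 ≈ 66.20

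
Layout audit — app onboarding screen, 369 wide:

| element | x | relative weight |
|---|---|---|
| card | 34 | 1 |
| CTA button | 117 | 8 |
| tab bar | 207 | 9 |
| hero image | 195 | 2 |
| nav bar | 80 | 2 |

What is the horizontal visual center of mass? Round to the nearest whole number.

Σw = 1 + 8 + 9 + 2 + 2 = 22.
Σw·x = 1·34 + 8·117 + 9·207 + 2·195 + 2·80 = 3383, so x̄ = 3383/22 ≈ 153.77.

x ≈ 154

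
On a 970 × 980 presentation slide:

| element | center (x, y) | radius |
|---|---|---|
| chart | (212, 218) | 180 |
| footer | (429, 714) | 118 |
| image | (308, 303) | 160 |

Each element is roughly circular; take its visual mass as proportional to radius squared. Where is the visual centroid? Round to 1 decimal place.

(288.2, 344.3)

r² weights: chart 180² = 32400, footer 118² = 13924, image 160² = 25600. Total = 71924.
Σw·x = 32400·212 + 13924·429 + 25600·308 = 20726996, so x̄ = 20726996/71924 ≈ 288.18.
Σw·y = 32400·218 + 13924·714 + 25600·303 = 24761736, so ȳ = 24761736/71924 ≈ 344.28.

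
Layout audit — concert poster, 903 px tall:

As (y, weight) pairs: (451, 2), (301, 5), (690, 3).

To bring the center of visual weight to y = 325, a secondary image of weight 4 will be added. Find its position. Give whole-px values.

y ≈ 18

New total weight: (2 + 5 + 3) + 4 = 14.
y: target moment 14×325 = 4550; current 2·451 + 5·301 + 3·690 = 4477; the secondary image supplies 73, so y = 73/4 ≈ 18.25.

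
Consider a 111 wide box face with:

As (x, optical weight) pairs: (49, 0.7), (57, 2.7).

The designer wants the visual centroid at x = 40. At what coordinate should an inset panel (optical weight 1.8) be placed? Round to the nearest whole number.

x ≈ 11

After adding the inset panel, total weight = 0.7 + 2.7 + 1.8 = 5.2.
Along x: (188.2 + 1.8·x) / 5.2 = 40 (existing moment 0.7·49 + 2.7·57 = 188.2) ⇒ x = (208.0 − 188.2) / 1.8 ≈ 11.00.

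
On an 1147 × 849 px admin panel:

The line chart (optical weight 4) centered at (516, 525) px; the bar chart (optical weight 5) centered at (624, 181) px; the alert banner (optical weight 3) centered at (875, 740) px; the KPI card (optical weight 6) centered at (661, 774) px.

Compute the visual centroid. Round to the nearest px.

(654, 548)

Σw = 4 + 5 + 3 + 6 = 18.
Σw·x = 4·516 + 5·624 + 3·875 + 6·661 = 11775, so x̄ = 11775/18 ≈ 654.17.
Σw·y = 4·525 + 5·181 + 3·740 + 6·774 = 9869, so ȳ = 9869/18 ≈ 548.28.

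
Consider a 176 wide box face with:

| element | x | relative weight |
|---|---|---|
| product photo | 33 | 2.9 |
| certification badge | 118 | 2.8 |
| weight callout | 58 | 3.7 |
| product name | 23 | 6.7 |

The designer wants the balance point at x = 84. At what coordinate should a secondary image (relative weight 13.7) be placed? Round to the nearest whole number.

With the secondary image, Σw becomes 2.9 + 2.8 + 3.7 + 6.7 + 13.7 = 29.8.
Along x: (794.8 + 13.7·x) / 29.8 = 84 (existing moment 2.9·33 + 2.8·118 + 3.7·58 + 6.7·23 = 794.8) ⇒ x = (2503.2 − 794.8) / 13.7 ≈ 124.70.

x ≈ 125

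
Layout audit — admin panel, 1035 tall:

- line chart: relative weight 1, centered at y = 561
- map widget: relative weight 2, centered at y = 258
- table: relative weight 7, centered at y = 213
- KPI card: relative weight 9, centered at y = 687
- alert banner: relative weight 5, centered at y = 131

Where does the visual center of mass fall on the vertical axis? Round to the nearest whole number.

y ≈ 392

Total weight = 1 + 2 + 7 + 9 + 5 = 24.
y: (1·561 + 2·258 + 7·213 + 9·687 + 5·131) / 24 = 9406 / 24 ≈ 391.92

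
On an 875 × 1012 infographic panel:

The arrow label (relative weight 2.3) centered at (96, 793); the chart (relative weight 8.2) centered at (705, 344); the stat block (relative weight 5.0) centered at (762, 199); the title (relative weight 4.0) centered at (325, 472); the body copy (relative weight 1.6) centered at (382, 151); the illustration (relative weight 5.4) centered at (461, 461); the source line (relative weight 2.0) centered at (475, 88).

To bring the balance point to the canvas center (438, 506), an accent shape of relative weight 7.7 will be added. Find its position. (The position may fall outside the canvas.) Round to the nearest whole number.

(90, 1024)

With the accent shape, Σw becomes 2.3 + 8.2 + 5.0 + 4.0 + 1.6 + 5.4 + 2.0 + 7.7 = 36.2.
x: target moment 36.2×438 = 15855.6; current 2.3·96 + 8.2·705 + 5.0·762 + 4.0·325 + 1.6·382 + 5.4·461 + 2.0·475 = 15162.4; the accent shape supplies 693.2, so x = 693.2/7.7 ≈ 90.03.
y: target moment 36.2×506 = 18317.2; current 2.3·793 + 8.2·344 + 5.0·199 + 4.0·472 + 1.6·151 + 5.4·461 + 2.0·88 = 10434.7; the accent shape supplies 7882.5, so y = 7882.5/7.7 ≈ 1023.70.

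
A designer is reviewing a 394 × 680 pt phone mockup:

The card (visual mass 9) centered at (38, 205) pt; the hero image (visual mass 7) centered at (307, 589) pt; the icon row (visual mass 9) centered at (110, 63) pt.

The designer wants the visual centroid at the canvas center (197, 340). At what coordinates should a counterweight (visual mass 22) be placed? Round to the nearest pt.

After adding the counterweight, total weight = 9 + 7 + 9 + 22 = 47.
x: target moment 47×197 = 9259; current 9·38 + 7·307 + 9·110 = 3481; the counterweight supplies 5778, so x = 5778/22 ≈ 262.64.
y: target moment 47×340 = 15980; current 9·205 + 7·589 + 9·63 = 6535; the counterweight supplies 9445, so y = 9445/22 ≈ 429.32.

(263, 429)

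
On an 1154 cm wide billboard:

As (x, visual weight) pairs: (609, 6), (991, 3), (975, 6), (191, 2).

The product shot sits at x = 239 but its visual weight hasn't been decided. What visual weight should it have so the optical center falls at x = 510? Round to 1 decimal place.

w ≈ 15.5

Known weights sum to 6 + 3 + 6 + 2 = 17; their moment is 6·609 + 3·991 + 6·975 + 2·191 = 12859.
For the centroid to hit 510: (12859 + w·239) / (17 + w) = 510.
So w = (510·17 − 12859)/(239 − 510) = -4189/-271 ≈ 15.46.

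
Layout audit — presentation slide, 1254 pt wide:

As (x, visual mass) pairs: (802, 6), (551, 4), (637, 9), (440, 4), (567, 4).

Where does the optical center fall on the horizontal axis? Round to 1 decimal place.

Σw = 6 + 4 + 9 + 4 + 4 = 27.
Σw·x = 6·802 + 4·551 + 9·637 + 4·440 + 4·567 = 16777, so x̄ = 16777/27 ≈ 621.37.

x ≈ 621.4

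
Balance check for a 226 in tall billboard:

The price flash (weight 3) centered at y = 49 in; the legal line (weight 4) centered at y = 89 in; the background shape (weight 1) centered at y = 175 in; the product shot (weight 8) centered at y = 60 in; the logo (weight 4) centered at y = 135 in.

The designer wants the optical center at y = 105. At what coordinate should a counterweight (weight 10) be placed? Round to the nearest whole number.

New total weight: (3 + 4 + 1 + 8 + 4) + 10 = 30.
Along y: (1698 + 10·y) / 30 = 105 (existing moment 3·49 + 4·89 + 1·175 + 8·60 + 4·135 = 1698) ⇒ y = (3150 − 1698) / 10 ≈ 145.20.

y ≈ 145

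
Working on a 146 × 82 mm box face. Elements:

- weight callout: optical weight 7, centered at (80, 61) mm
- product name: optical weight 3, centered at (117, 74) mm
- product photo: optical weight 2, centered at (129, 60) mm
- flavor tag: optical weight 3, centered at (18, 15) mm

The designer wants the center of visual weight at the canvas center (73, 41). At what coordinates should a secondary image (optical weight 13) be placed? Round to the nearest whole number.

(63, 26)

After adding the secondary image, total weight = 7 + 3 + 2 + 3 + 13 = 28.
x: target moment 28×73 = 2044; current 7·80 + 3·117 + 2·129 + 3·18 = 1223; the secondary image supplies 821, so x = 821/13 ≈ 63.15.
y: target moment 28×41 = 1148; current 7·61 + 3·74 + 2·60 + 3·15 = 814; the secondary image supplies 334, so y = 334/13 ≈ 25.69.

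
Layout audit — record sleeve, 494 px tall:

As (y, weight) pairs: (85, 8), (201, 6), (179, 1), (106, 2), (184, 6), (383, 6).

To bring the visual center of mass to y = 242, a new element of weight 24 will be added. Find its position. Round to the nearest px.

y ≈ 298

New total weight: (8 + 6 + 1 + 2 + 6 + 6) + 24 = 53.
Along y: (5679 + 24·y) / 53 = 242 (existing moment 8·85 + 6·201 + 1·179 + 2·106 + 6·184 + 6·383 = 5679) ⇒ y = (12826 − 5679) / 24 ≈ 297.79.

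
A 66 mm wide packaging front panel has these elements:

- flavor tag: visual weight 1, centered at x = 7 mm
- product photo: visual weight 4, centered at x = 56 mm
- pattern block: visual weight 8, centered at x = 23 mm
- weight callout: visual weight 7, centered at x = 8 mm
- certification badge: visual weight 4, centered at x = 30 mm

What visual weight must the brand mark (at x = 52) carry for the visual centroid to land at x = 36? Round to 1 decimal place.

w ≈ 17.1

Existing Σw = 24 (1 + 4 + 8 + 7 + 4); existing moment 1·7 + 4·56 + 8·23 + 7·8 + 4·30 = 591.
For the centroid to hit 36: (591 + w·52) / (24 + w) = 36.
Solving: w = (36·24 − 591) / (52 − 36) = 273 / 16 ≈ 17.06.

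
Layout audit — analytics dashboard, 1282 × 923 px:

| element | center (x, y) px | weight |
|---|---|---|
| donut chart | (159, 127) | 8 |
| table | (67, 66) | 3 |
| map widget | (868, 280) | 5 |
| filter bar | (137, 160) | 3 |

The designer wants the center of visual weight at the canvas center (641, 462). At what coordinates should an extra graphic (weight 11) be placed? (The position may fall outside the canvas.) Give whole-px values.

New total weight: (8 + 3 + 5 + 3) + 11 = 30.
x: target moment 30×641 = 19230; current 8·159 + 3·67 + 5·868 + 3·137 = 6224; the extra graphic supplies 13006, so x = 13006/11 ≈ 1182.36.
y: target moment 30×462 = 13860; current 8·127 + 3·66 + 5·280 + 3·160 = 3094; the extra graphic supplies 10766, so y = 10766/11 ≈ 978.73.

(1182, 979)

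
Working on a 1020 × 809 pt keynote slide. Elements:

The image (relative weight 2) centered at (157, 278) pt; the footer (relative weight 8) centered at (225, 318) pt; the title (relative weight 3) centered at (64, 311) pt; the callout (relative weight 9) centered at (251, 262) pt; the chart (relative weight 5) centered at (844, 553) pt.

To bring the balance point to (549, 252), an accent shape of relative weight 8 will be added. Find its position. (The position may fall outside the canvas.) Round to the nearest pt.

(1304, -42)

With the accent shape, Σw becomes 2 + 8 + 3 + 9 + 5 + 8 = 35.
x: need Σw·x = 35·549 = 19215. Existing = 2·157 + 8·225 + 3·64 + 9·251 + 5·844 = 8785. Remainder 10430 / 8 ≈ 1303.75.
y: need Σw·y = 35·252 = 8820. Existing = 2·278 + 8·318 + 3·311 + 9·262 + 5·553 = 9156. Remainder -336 / 8 ≈ -42.00.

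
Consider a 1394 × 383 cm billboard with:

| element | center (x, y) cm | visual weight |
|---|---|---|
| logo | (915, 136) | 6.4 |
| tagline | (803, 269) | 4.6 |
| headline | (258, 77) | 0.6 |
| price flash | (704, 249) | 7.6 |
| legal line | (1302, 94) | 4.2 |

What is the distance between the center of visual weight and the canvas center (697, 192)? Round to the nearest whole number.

Total weight = 6.4 + 4.6 + 0.6 + 7.6 + 4.2 = 23.4.
x: (6.4·915 + 4.6·803 + 0.6·258 + 7.6·704 + 4.2·1302) / 23.4 = 20523.4 / 23.4 ≈ 877.07
y: (6.4·136 + 4.6·269 + 0.6·77 + 7.6·249 + 4.2·94) / 23.4 = 4441.2 / 23.4 ≈ 189.79
Offset from (697, 192): Δx ≈ 180.07, Δy ≈ -2.21; distance = √(Δx² + Δy²) ≈ 180.08.

≈ 180 cm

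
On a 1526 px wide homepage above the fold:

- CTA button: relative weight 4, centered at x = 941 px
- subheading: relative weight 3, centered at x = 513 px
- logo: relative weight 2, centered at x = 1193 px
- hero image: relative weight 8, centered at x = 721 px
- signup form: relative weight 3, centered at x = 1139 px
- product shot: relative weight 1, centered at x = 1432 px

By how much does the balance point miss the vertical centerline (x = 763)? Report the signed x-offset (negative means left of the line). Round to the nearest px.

Weights sum to 4 + 3 + 2 + 8 + 3 + 1 = 21.
Σw·x = 18306; x̄ = 18306/21 ≈ 871.71.
Difference: 871.71 − 763 ≈ 108.71.

≈ 109 px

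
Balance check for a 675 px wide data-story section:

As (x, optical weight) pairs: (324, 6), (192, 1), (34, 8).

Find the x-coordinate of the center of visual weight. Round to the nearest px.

x ≈ 161

Σw = 6 + 1 + 8 = 15.
Σw·x = 6·324 + 1·192 + 8·34 = 2408, so x̄ = 2408/15 ≈ 160.53.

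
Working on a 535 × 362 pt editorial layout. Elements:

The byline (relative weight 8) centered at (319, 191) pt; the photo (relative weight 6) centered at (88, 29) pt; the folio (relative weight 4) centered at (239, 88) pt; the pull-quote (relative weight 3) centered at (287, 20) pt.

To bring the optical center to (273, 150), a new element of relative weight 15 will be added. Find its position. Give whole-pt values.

New total weight: (8 + 6 + 4 + 3) + 15 = 36.
x: need Σw·x = 36·273 = 9828. Existing = 8·319 + 6·88 + 4·239 + 3·287 = 4897. Remainder 4931 / 15 ≈ 328.73.
y: need Σw·y = 36·150 = 5400. Existing = 8·191 + 6·29 + 4·88 + 3·20 = 2114. Remainder 3286 / 15 ≈ 219.07.

(329, 219)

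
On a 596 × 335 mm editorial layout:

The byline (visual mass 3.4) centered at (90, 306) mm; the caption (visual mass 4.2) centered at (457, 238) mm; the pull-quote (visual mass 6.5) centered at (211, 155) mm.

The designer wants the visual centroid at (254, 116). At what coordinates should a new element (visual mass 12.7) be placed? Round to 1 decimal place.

(252.8, 4.8)

After adding the new element, total weight = 3.4 + 4.2 + 6.5 + 12.7 = 26.8.
x: need Σw·x = 26.8·254 = 6807.2. Existing = 3.4·90 + 4.2·457 + 6.5·211 = 3596.9. Remainder 3210.3 / 12.7 ≈ 252.78.
y: need Σw·y = 26.8·116 = 3108.8. Existing = 3.4·306 + 4.2·238 + 6.5·155 = 3047.5. Remainder 61.3 / 12.7 ≈ 4.83.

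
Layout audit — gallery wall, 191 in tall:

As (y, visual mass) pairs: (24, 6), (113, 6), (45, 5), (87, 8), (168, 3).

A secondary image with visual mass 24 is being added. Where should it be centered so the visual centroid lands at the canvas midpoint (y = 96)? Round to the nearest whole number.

y ≈ 114

After adding the secondary image, total weight = 6 + 6 + 5 + 8 + 3 + 24 = 52.
Along y: (2247 + 24·y) / 52 = 96 (existing moment 6·24 + 6·113 + 5·45 + 8·87 + 3·168 = 2247) ⇒ y = (4992 − 2247) / 24 ≈ 114.38.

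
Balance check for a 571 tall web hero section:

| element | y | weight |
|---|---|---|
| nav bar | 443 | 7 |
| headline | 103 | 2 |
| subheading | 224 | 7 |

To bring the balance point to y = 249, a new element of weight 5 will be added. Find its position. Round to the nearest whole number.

With the new element, Σw becomes 7 + 2 + 7 + 5 = 21.
y: target moment 21×249 = 5229; current 7·443 + 2·103 + 7·224 = 4875; the new element supplies 354, so y = 354/5 ≈ 70.80.

y ≈ 71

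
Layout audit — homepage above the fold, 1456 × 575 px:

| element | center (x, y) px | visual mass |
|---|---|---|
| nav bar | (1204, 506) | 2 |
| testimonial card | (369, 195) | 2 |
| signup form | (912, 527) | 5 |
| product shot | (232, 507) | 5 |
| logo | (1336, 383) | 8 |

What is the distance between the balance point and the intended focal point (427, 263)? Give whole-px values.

≈ 494 px

Σw = 2 + 2 + 5 + 5 + 8 = 22.
Σw·x = 2·1204 + 2·369 + 5·912 + 5·232 + 8·1336 = 19554, so x̄ = 19554/22 ≈ 888.82.
Σw·y = 2·506 + 2·195 + 5·527 + 5·507 + 8·383 = 9636, so ȳ = 9636/22 ≈ 438.00.
Relative to (427, 263): Δ = (461.82, 175.00); |Δ| = √(461.82² + 175.00²) ≈ 493.86.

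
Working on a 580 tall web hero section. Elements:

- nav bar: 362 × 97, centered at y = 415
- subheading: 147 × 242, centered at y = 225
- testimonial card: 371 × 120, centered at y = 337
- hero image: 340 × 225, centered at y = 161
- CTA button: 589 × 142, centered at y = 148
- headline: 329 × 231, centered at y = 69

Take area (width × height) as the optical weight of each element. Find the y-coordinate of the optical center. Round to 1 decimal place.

y ≈ 192.2

Areas → weights: nav bar 362·97 = 35114, subheading 147·242 = 35574, testimonial card 371·120 = 44520, hero image 340·225 = 76500, CTA button 589·142 = 83638, headline 329·231 = 75999; Σw = 351345.
y-moment: 35114·415 + 35574·225 + 44520·337 + 76500·161 + 83638·148 + 75999·69 = 67518555; centroid 67518555/351345 ≈ 192.17.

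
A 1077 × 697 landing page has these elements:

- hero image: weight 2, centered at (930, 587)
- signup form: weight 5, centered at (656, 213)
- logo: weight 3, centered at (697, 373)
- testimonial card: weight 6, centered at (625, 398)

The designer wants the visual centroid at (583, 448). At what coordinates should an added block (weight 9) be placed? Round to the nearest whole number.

New total weight: (2 + 5 + 3 + 6) + 9 = 25.
x: need Σw·x = 25·583 = 14575. Existing = 2·930 + 5·656 + 3·697 + 6·625 = 10981. Remainder 3594 / 9 ≈ 399.33.
y: need Σw·y = 25·448 = 11200. Existing = 2·587 + 5·213 + 3·373 + 6·398 = 5746. Remainder 5454 / 9 ≈ 606.00.

(399, 606)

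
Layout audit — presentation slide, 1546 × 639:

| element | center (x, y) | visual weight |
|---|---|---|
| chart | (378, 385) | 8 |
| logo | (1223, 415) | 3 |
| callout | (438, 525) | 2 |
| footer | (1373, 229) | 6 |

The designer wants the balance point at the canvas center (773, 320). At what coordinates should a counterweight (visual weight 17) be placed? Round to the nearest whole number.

(707, 281)

New total weight: (8 + 3 + 2 + 6) + 17 = 36.
x: need Σw·x = 36·773 = 27828. Existing = 8·378 + 3·1223 + 2·438 + 6·1373 = 15807. Remainder 12021 / 17 ≈ 707.12.
y: need Σw·y = 36·320 = 11520. Existing = 8·385 + 3·415 + 2·525 + 6·229 = 6749. Remainder 4771 / 17 ≈ 280.65.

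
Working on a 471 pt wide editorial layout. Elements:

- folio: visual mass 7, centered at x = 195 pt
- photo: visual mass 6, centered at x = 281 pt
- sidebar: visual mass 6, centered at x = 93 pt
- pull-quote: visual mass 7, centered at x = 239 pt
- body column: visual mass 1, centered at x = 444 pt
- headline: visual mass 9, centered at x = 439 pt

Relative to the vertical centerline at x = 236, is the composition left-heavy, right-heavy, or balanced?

right-heavy

Total weight = 7 + 6 + 6 + 7 + 1 + 9 = 36.
x: (7·195 + 6·281 + 6·93 + 7·239 + 1·444 + 9·439) / 36 = 9677 / 36 ≈ 268.81
Since 268.8 is right of 236, the composition reads right-heavy.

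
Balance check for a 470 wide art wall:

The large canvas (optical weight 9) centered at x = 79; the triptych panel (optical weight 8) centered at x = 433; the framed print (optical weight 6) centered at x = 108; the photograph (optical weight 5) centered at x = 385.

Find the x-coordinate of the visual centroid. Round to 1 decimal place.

Weights sum to 9 + 8 + 6 + 5 = 28.
x-moment: 9·79 + 8·433 + 6·108 + 5·385 = 6748; centroid 6748/28 ≈ 241.00.

x ≈ 241.0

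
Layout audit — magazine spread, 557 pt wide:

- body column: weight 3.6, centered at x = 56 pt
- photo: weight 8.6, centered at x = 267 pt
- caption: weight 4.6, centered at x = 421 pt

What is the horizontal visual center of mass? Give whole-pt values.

x ≈ 264

Weights sum to 3.6 + 8.6 + 4.6 = 16.8.
x-moment: 3.6·56 + 8.6·267 + 4.6·421 = 4434.4; centroid 4434.4/16.8 ≈ 263.95.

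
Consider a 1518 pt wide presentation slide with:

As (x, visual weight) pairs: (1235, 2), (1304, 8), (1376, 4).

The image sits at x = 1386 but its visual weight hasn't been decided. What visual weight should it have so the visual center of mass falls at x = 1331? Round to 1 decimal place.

w ≈ 4.1

Known weights sum to 2 + 8 + 4 = 14; their moment is 2·1235 + 8·1304 + 4·1376 = 18406.
For the centroid to hit 1331: (18406 + w·1386) / (14 + w) = 1331.
Rearranging, w·(1386 − 1331) = 1331·14 − 18406 = 228, so w ≈ 228/55 = 4.15.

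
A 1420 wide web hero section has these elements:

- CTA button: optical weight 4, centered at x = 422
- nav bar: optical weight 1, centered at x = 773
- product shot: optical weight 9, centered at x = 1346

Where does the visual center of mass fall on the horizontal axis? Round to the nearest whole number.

Σw = 4 + 1 + 9 = 14.
x: (4·422 + 1·773 + 9·1346) / 14 = 14575 / 14 ≈ 1041.07

x ≈ 1041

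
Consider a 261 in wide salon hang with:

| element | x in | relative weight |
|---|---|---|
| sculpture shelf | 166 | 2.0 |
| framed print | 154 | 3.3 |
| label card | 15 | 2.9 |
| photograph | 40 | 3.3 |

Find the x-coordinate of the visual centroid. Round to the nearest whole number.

x ≈ 88

Σw = 2.0 + 3.3 + 2.9 + 3.3 = 11.5.
x-moment: 2.0·166 + 3.3·154 + 2.9·15 + 3.3·40 = 1015.7; centroid 1015.7/11.5 ≈ 88.32.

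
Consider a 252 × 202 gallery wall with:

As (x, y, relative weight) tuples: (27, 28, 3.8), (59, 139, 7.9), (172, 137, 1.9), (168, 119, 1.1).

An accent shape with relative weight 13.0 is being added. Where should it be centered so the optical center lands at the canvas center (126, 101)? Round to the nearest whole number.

(185, 92)

With the accent shape, Σw becomes 3.8 + 7.9 + 1.9 + 1.1 + 13.0 = 27.7.
x: need Σw·x = 27.7·126 = 3490.2. Existing = 3.8·27 + 7.9·59 + 1.9·172 + 1.1·168 = 1080.3. Remainder 2409.9 / 13.0 ≈ 185.38.
y: need Σw·y = 27.7·101 = 2797.7. Existing = 3.8·28 + 7.9·139 + 1.9·137 + 1.1·119 = 1595.7. Remainder 1202.0 / 13.0 ≈ 92.46.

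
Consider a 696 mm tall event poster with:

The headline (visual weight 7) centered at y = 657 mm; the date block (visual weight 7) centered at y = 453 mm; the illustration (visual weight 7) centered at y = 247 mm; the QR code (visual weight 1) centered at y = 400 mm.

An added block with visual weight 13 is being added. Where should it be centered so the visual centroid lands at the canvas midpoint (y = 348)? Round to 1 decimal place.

New total weight: (7 + 7 + 7 + 1) + 13 = 35.
Along y: (9899 + 13·y) / 35 = 348 (existing moment 7·657 + 7·453 + 7·247 + 1·400 = 9899) ⇒ y = (12180 − 9899) / 13 ≈ 175.46.

y ≈ 175.5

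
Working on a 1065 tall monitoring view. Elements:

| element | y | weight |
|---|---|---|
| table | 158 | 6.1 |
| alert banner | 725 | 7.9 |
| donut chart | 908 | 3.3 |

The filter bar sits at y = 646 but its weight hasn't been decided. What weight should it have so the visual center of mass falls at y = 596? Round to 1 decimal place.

Fixed elements: Σw = 6.1 + 7.9 + 3.3 = 17.3, Σw·y = 6.1·158 + 7.9·725 + 3.3·908 = 9687.7.
For the centroid to hit 596: (9687.7 + w·646) / (17.3 + w) = 596.
So w = (596·17.3 − 9687.7)/(646 − 596) = 623.1/50 ≈ 12.46.

w ≈ 12.5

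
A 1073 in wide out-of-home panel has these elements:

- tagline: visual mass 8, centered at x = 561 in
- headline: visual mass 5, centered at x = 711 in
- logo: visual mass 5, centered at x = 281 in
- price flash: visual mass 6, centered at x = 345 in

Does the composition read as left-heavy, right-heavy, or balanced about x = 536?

left-heavy

Total weight = 8 + 5 + 5 + 6 = 24.
x-moment: 8·561 + 5·711 + 5·281 + 6·345 = 11518; centroid 11518/24 ≈ 479.92.
Since 479.9 is left of 536, the composition reads left-heavy.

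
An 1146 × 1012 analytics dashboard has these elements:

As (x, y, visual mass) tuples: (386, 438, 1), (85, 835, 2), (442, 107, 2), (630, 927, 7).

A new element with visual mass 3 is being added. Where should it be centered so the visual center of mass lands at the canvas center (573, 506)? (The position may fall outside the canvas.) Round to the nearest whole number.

New total weight: (1 + 2 + 2 + 7) + 3 = 15.
Along x: (5850 + 3·x) / 15 = 573 (existing moment 1·386 + 2·85 + 2·442 + 7·630 = 5850) ⇒ x = (8595 − 5850) / 3 ≈ 915.00.
Along y: (8811 + 3·y) / 15 = 506 (existing moment 1·438 + 2·835 + 2·107 + 7·927 = 8811) ⇒ y = (7590 − 8811) / 3 ≈ -407.00.

(915, -407)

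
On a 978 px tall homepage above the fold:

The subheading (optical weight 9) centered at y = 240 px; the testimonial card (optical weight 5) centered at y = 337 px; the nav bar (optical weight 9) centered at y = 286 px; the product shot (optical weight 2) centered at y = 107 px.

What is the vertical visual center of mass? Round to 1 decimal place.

Total weight = 9 + 5 + 9 + 2 = 25.
y-moment: 9·240 + 5·337 + 9·286 + 2·107 = 6633; centroid 6633/25 ≈ 265.32.

y ≈ 265.3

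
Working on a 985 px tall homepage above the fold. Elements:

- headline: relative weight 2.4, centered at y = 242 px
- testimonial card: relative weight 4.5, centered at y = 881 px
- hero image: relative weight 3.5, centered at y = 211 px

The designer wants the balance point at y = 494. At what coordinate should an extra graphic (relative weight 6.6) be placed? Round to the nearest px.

After adding the extra graphic, total weight = 2.4 + 4.5 + 3.5 + 6.6 = 17.0.
y: target moment 17.0×494 = 8398.0; current 2.4·242 + 4.5·881 + 3.5·211 = 5283.8; the extra graphic supplies 3114.2, so y = 3114.2/6.6 ≈ 471.85.

y ≈ 472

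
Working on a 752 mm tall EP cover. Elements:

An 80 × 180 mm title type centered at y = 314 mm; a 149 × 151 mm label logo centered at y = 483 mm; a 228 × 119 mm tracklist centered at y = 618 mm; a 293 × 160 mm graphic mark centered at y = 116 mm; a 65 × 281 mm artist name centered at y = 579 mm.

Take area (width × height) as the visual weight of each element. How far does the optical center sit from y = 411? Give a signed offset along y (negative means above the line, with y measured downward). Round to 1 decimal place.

Taking area as weight: title type 80·180 = 14400, label logo 149·151 = 22499, tracklist 228·119 = 27132, graphic mark 293·160 = 46880, artist name 65·281 = 18265. Sum 129176.
y-moment: 14400·314 + 22499·483 + 27132·618 + 46880·116 + 18265·579 = 48169708; centroid 48169708/129176 ≈ 372.90.
Offset from y = 411: 372.90 − 411 ≈ -38.10.

≈ -38.1 mm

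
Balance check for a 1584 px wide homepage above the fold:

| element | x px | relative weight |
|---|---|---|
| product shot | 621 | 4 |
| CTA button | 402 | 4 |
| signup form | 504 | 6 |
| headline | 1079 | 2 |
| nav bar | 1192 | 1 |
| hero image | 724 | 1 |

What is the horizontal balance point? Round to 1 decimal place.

x ≈ 621.7

Weights sum to 4 + 4 + 6 + 2 + 1 + 1 = 18.
Σw·x = 4·621 + 4·402 + 6·504 + 2·1079 + 1·1192 + 1·724 = 11190, so x̄ = 11190/18 ≈ 621.67.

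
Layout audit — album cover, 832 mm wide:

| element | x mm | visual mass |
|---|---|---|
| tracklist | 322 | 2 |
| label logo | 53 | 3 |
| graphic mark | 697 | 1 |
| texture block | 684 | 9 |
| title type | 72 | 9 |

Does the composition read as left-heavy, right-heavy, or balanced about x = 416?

left-heavy

Total weight = 2 + 3 + 1 + 9 + 9 = 24.
Σw·x = 2·322 + 3·53 + 1·697 + 9·684 + 9·72 = 8304, so x̄ = 8304/24 ≈ 346.00.
346.0 vs midline 416 → left-heavy.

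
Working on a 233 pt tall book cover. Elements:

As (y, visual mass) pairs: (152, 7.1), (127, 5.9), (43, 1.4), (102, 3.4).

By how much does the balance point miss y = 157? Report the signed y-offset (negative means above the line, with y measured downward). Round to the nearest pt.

Σw = 7.1 + 5.9 + 1.4 + 3.4 = 17.8.
y: (7.1·152 + 5.9·127 + 1.4·43 + 3.4·102) / 17.8 = 2235.5 / 17.8 ≈ 125.59
Difference: 125.59 − 157 ≈ -31.41.

≈ -31 pt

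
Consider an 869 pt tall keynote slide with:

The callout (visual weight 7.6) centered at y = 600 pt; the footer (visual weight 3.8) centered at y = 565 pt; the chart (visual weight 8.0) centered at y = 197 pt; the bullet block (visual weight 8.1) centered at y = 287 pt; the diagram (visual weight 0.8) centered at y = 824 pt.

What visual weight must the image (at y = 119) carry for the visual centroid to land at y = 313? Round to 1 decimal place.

Fixed elements: Σw = 7.6 + 3.8 + 8.0 + 8.1 + 0.8 = 28.3, Σw·y = 7.6·600 + 3.8·565 + 8.0·197 + 8.1·287 + 0.8·824 = 11266.9.
For the centroid to hit 313: (11266.9 + w·119) / (28.3 + w) = 313.
So w = (313·28.3 − 11266.9)/(119 − 313) = -2409.0/-194 ≈ 12.42.

w ≈ 12.4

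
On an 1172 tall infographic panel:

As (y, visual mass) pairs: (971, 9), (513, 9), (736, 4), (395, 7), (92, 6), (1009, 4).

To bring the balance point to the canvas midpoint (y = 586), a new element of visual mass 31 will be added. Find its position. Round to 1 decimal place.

After adding the new element, total weight = 9 + 9 + 4 + 7 + 6 + 4 + 31 = 70.
y: need Σw·y = 70·586 = 41020. Existing = 9·971 + 9·513 + 4·736 + 7·395 + 6·92 + 4·1009 = 23653. Remainder 17367 / 31 ≈ 560.23.

y ≈ 560.2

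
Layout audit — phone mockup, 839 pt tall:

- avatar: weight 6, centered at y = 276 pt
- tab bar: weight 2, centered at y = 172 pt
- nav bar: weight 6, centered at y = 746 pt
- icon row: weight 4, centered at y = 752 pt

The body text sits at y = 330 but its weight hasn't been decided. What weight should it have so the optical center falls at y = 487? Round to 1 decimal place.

Known weights sum to 6 + 2 + 6 + 4 = 18; their moment is 6·276 + 2·172 + 6·746 + 4·752 = 9484.
Balance at y = 487 requires (9484 + w·330) / (18 + w) = 487.
Rearranging, w·(330 − 487) = 487·18 − 9484 = -718, so w ≈ -718/-157 = 4.57.

w ≈ 4.6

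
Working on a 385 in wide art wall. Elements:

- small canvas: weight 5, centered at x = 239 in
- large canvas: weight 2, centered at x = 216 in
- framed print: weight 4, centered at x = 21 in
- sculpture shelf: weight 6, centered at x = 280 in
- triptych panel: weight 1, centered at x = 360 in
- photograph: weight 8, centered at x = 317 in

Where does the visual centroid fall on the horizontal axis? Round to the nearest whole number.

x ≈ 242

Total weight = 5 + 2 + 4 + 6 + 1 + 8 = 26.
x-moment: 5·239 + 2·216 + 4·21 + 6·280 + 1·360 + 8·317 = 6287; centroid 6287/26 ≈ 241.81.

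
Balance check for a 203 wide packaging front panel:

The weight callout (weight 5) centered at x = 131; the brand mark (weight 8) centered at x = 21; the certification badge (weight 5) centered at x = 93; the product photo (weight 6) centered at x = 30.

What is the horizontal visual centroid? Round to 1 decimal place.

Total weight = 5 + 8 + 5 + 6 = 24.
Σw·x = 5·131 + 8·21 + 5·93 + 6·30 = 1468, so x̄ = 1468/24 ≈ 61.17.

x ≈ 61.2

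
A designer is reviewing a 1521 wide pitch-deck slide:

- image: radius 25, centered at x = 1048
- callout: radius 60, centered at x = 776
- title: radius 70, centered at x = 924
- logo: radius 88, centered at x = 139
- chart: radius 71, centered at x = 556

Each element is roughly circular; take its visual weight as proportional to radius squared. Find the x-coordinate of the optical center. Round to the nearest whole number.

Weights ∝ r²: image 25² = 625, callout 60² = 3600, title 70² = 4900, logo 88² = 7744, chart 71² = 5041; Σw = 21910.
x: (625·1048 + 3600·776 + 4900·924 + 7744·139 + 5041·556) / 21910 = 11855412 / 21910 ≈ 541.10

x ≈ 541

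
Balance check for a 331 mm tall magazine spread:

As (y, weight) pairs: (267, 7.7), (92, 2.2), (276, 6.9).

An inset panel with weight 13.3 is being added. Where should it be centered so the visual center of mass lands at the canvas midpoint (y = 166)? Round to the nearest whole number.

y ≈ 63

New total weight: (7.7 + 2.2 + 6.9) + 13.3 = 30.1.
Along y: (4162.7 + 13.3·y) / 30.1 = 166 (existing moment 7.7·267 + 2.2·92 + 6.9·276 = 4162.7) ⇒ y = (4996.6 − 4162.7) / 13.3 ≈ 62.70.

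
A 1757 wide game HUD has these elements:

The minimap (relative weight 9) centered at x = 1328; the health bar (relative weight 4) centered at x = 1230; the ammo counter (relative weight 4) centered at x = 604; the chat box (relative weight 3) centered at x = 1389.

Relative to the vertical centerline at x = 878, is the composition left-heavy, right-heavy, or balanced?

right-heavy

Weights sum to 9 + 4 + 4 + 3 = 20.
Σw·x = 9·1328 + 4·1230 + 4·604 + 3·1389 = 23455, so x̄ = 23455/20 ≈ 1172.75.
1172.8 lies right of the midline 878, so the layout is right-heavy.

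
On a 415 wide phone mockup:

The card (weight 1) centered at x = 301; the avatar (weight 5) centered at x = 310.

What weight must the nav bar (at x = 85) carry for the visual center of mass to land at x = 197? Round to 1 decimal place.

w ≈ 6.0

Fixed elements: Σw = 1 + 5 = 6, Σw·x = 1·301 + 5·310 = 1851.
Balance at x = 197 requires (1851 + w·85) / (6 + w) = 197.
Rearranging, w·(85 − 197) = 197·6 − 1851 = -669, so w ≈ -669/-112 = 5.97.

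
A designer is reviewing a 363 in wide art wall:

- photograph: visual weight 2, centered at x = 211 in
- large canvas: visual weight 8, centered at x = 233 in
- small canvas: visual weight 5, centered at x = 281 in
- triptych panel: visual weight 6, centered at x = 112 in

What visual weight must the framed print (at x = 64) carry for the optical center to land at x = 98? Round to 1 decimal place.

w ≈ 67.8

Existing Σw = 21 (2 + 8 + 5 + 6); existing moment 2·211 + 8·233 + 5·281 + 6·112 = 4363.
Balance at x = 98 requires (4363 + w·64) / (21 + w) = 98.
So w = (98·21 − 4363)/(64 − 98) = -2305/-34 ≈ 67.79.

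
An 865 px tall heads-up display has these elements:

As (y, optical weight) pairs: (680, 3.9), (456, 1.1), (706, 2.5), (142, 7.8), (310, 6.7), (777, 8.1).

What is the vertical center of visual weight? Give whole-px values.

Total weight = 3.9 + 1.1 + 2.5 + 7.8 + 6.7 + 8.1 = 30.1.
Σw·y = 3.9·680 + 1.1·456 + 2.5·706 + 7.8·142 + 6.7·310 + 8.1·777 = 14396.9, so ȳ = 14396.9/30.1 ≈ 478.30.

y ≈ 478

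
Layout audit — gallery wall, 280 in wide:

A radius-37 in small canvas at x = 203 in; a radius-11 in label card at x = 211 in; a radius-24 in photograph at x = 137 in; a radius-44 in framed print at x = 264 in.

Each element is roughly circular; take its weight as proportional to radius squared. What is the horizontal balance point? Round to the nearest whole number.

x ≈ 223

r² weights: small canvas 37² = 1369, label card 11² = 121, photograph 24² = 576, framed print 44² = 1936. Total = 4002.
x: (1369·203 + 121·211 + 576·137 + 1936·264) / 4002 = 893454 / 4002 ≈ 223.25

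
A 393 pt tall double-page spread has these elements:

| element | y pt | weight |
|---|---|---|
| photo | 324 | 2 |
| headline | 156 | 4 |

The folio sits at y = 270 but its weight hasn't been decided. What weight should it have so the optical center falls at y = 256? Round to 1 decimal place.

w ≈ 18.9

Fixed elements: Σw = 2 + 4 = 6, Σw·y = 2·324 + 4·156 = 1272.
For the centroid to hit 256: (1272 + w·270) / (6 + w) = 256.
Solving: w = (256·6 − 1272) / (270 − 256) = 264 / 14 ≈ 18.86.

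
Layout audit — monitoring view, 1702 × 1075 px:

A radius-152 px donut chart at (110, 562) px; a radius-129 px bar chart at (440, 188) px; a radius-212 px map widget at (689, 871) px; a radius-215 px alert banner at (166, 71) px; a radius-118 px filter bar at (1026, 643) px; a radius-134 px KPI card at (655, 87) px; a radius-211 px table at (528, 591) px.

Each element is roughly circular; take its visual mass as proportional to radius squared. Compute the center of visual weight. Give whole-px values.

Weights ∝ r²: donut chart 152² = 23104, bar chart 129² = 16641, map widget 212² = 44944, alert banner 215² = 46225, filter bar 118² = 13924, KPI card 134² = 17956, table 211² = 44521; Σw = 207315.
x: (23104·110 + 16641·440 + 44944·689 + 46225·166 + 13924·1026 + 17956·655 + 44521·528) / 207315 = 98057538 / 207315 ≈ 472.99
y: (23104·562 + 16641·188 + 44944·871 + 46225·71 + 13924·643 + 17956·87 + 44521·591) / 207315 = 95368370 / 207315 ≈ 460.02

(473, 460)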